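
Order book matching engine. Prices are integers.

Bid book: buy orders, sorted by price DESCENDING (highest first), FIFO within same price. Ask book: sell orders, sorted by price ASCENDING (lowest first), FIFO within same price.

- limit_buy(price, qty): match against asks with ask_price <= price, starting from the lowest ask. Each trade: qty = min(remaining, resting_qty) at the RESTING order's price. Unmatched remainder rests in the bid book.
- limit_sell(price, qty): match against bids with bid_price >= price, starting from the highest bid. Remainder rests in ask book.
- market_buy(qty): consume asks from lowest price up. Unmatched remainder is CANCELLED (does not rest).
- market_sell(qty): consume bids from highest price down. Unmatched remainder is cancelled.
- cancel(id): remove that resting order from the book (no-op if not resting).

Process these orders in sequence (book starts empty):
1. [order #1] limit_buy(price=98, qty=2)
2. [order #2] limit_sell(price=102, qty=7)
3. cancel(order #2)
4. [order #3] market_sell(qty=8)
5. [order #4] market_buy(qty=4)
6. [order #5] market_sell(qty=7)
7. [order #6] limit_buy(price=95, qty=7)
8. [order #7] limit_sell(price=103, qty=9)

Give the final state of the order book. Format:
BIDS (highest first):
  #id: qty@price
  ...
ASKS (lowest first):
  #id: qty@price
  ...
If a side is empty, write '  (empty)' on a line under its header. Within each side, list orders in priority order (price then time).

After op 1 [order #1] limit_buy(price=98, qty=2): fills=none; bids=[#1:2@98] asks=[-]
After op 2 [order #2] limit_sell(price=102, qty=7): fills=none; bids=[#1:2@98] asks=[#2:7@102]
After op 3 cancel(order #2): fills=none; bids=[#1:2@98] asks=[-]
After op 4 [order #3] market_sell(qty=8): fills=#1x#3:2@98; bids=[-] asks=[-]
After op 5 [order #4] market_buy(qty=4): fills=none; bids=[-] asks=[-]
After op 6 [order #5] market_sell(qty=7): fills=none; bids=[-] asks=[-]
After op 7 [order #6] limit_buy(price=95, qty=7): fills=none; bids=[#6:7@95] asks=[-]
After op 8 [order #7] limit_sell(price=103, qty=9): fills=none; bids=[#6:7@95] asks=[#7:9@103]

Answer: BIDS (highest first):
  #6: 7@95
ASKS (lowest first):
  #7: 9@103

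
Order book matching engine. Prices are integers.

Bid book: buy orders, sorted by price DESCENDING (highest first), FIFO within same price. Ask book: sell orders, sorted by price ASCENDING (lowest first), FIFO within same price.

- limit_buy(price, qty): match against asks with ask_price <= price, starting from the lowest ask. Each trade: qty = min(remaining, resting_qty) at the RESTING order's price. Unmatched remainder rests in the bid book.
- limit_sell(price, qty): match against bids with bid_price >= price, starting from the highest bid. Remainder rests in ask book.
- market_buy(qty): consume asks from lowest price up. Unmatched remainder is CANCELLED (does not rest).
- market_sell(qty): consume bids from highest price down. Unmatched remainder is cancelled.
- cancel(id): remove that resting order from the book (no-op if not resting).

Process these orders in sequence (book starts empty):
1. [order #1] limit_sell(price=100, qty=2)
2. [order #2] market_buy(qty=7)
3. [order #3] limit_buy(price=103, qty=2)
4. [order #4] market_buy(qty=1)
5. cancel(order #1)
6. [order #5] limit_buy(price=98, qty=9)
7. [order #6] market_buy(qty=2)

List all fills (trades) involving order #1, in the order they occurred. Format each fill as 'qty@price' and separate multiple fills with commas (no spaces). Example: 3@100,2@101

After op 1 [order #1] limit_sell(price=100, qty=2): fills=none; bids=[-] asks=[#1:2@100]
After op 2 [order #2] market_buy(qty=7): fills=#2x#1:2@100; bids=[-] asks=[-]
After op 3 [order #3] limit_buy(price=103, qty=2): fills=none; bids=[#3:2@103] asks=[-]
After op 4 [order #4] market_buy(qty=1): fills=none; bids=[#3:2@103] asks=[-]
After op 5 cancel(order #1): fills=none; bids=[#3:2@103] asks=[-]
After op 6 [order #5] limit_buy(price=98, qty=9): fills=none; bids=[#3:2@103 #5:9@98] asks=[-]
After op 7 [order #6] market_buy(qty=2): fills=none; bids=[#3:2@103 #5:9@98] asks=[-]

Answer: 2@100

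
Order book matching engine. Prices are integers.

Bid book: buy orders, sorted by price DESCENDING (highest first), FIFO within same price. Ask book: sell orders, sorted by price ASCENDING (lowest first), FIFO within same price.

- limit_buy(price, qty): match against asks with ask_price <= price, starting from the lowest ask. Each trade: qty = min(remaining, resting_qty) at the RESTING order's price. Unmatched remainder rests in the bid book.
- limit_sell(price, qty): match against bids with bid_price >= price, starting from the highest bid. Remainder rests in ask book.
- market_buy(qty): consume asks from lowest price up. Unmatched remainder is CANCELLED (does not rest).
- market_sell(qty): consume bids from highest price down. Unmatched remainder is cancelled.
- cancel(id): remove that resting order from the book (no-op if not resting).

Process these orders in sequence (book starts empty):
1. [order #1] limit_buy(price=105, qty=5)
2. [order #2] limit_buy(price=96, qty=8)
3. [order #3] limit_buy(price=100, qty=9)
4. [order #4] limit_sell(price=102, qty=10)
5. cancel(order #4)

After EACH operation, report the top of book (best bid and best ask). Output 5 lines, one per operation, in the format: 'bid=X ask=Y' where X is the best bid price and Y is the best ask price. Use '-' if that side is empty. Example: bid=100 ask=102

After op 1 [order #1] limit_buy(price=105, qty=5): fills=none; bids=[#1:5@105] asks=[-]
After op 2 [order #2] limit_buy(price=96, qty=8): fills=none; bids=[#1:5@105 #2:8@96] asks=[-]
After op 3 [order #3] limit_buy(price=100, qty=9): fills=none; bids=[#1:5@105 #3:9@100 #2:8@96] asks=[-]
After op 4 [order #4] limit_sell(price=102, qty=10): fills=#1x#4:5@105; bids=[#3:9@100 #2:8@96] asks=[#4:5@102]
After op 5 cancel(order #4): fills=none; bids=[#3:9@100 #2:8@96] asks=[-]

Answer: bid=105 ask=-
bid=105 ask=-
bid=105 ask=-
bid=100 ask=102
bid=100 ask=-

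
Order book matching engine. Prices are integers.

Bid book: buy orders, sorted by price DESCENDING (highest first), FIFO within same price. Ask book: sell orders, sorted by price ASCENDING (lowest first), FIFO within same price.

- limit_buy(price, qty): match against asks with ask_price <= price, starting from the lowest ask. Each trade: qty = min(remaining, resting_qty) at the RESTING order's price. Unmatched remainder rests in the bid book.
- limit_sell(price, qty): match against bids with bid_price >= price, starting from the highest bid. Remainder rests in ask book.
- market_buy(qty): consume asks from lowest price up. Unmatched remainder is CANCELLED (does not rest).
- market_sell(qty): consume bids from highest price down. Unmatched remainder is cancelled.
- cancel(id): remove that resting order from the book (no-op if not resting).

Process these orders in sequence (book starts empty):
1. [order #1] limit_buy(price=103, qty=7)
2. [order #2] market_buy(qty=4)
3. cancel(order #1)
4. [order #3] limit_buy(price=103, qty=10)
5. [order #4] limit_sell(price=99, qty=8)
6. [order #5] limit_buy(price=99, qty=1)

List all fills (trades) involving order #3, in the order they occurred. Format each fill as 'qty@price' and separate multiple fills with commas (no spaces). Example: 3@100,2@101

Answer: 8@103

Derivation:
After op 1 [order #1] limit_buy(price=103, qty=7): fills=none; bids=[#1:7@103] asks=[-]
After op 2 [order #2] market_buy(qty=4): fills=none; bids=[#1:7@103] asks=[-]
After op 3 cancel(order #1): fills=none; bids=[-] asks=[-]
After op 4 [order #3] limit_buy(price=103, qty=10): fills=none; bids=[#3:10@103] asks=[-]
After op 5 [order #4] limit_sell(price=99, qty=8): fills=#3x#4:8@103; bids=[#3:2@103] asks=[-]
After op 6 [order #5] limit_buy(price=99, qty=1): fills=none; bids=[#3:2@103 #5:1@99] asks=[-]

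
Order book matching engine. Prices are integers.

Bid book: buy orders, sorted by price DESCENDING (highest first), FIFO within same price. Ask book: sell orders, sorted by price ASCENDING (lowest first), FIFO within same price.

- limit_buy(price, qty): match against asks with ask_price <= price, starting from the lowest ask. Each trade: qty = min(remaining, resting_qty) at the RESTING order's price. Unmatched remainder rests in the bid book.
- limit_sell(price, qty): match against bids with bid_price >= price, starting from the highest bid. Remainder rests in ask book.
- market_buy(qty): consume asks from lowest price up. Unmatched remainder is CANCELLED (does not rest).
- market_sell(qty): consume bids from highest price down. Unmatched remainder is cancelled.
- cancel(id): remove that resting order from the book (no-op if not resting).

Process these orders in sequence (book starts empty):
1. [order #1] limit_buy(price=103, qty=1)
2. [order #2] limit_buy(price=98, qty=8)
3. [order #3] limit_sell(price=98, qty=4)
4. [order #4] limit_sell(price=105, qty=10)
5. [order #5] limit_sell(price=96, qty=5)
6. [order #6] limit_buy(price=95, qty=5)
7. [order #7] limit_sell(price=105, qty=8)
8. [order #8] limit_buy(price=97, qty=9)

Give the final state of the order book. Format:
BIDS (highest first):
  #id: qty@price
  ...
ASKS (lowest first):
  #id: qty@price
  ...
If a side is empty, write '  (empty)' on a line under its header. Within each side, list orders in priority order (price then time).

After op 1 [order #1] limit_buy(price=103, qty=1): fills=none; bids=[#1:1@103] asks=[-]
After op 2 [order #2] limit_buy(price=98, qty=8): fills=none; bids=[#1:1@103 #2:8@98] asks=[-]
After op 3 [order #3] limit_sell(price=98, qty=4): fills=#1x#3:1@103 #2x#3:3@98; bids=[#2:5@98] asks=[-]
After op 4 [order #4] limit_sell(price=105, qty=10): fills=none; bids=[#2:5@98] asks=[#4:10@105]
After op 5 [order #5] limit_sell(price=96, qty=5): fills=#2x#5:5@98; bids=[-] asks=[#4:10@105]
After op 6 [order #6] limit_buy(price=95, qty=5): fills=none; bids=[#6:5@95] asks=[#4:10@105]
After op 7 [order #7] limit_sell(price=105, qty=8): fills=none; bids=[#6:5@95] asks=[#4:10@105 #7:8@105]
After op 8 [order #8] limit_buy(price=97, qty=9): fills=none; bids=[#8:9@97 #6:5@95] asks=[#4:10@105 #7:8@105]

Answer: BIDS (highest first):
  #8: 9@97
  #6: 5@95
ASKS (lowest first):
  #4: 10@105
  #7: 8@105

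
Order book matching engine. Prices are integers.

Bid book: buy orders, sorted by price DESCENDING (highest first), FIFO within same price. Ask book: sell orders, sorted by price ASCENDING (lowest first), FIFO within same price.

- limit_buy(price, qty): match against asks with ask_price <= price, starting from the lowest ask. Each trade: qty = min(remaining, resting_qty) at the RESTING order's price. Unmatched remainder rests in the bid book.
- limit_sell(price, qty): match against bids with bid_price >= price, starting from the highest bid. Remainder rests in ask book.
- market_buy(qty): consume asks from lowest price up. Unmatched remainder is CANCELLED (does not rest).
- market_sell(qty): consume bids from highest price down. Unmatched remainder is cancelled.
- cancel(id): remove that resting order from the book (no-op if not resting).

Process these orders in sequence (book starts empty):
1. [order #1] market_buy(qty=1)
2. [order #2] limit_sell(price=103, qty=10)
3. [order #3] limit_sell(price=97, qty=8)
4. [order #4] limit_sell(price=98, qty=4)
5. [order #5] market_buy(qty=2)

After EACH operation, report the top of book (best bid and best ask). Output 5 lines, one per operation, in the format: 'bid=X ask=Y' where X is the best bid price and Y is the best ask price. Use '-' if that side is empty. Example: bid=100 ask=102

Answer: bid=- ask=-
bid=- ask=103
bid=- ask=97
bid=- ask=97
bid=- ask=97

Derivation:
After op 1 [order #1] market_buy(qty=1): fills=none; bids=[-] asks=[-]
After op 2 [order #2] limit_sell(price=103, qty=10): fills=none; bids=[-] asks=[#2:10@103]
After op 3 [order #3] limit_sell(price=97, qty=8): fills=none; bids=[-] asks=[#3:8@97 #2:10@103]
After op 4 [order #4] limit_sell(price=98, qty=4): fills=none; bids=[-] asks=[#3:8@97 #4:4@98 #2:10@103]
After op 5 [order #5] market_buy(qty=2): fills=#5x#3:2@97; bids=[-] asks=[#3:6@97 #4:4@98 #2:10@103]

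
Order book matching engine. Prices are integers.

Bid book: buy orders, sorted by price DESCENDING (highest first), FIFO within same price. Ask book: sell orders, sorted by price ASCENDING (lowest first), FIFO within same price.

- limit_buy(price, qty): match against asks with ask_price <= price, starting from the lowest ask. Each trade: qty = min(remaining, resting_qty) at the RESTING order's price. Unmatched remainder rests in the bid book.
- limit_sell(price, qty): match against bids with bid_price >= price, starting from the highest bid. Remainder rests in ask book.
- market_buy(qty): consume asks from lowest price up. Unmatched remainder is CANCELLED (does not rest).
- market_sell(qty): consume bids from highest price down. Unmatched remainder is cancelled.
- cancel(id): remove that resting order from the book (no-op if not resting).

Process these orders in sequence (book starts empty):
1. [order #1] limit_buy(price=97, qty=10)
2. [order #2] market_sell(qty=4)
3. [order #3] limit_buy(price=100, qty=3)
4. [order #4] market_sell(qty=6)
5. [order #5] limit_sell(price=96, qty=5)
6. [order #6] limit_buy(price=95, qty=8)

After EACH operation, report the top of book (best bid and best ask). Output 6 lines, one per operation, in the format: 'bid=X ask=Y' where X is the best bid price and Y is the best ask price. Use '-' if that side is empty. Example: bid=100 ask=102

Answer: bid=97 ask=-
bid=97 ask=-
bid=100 ask=-
bid=97 ask=-
bid=- ask=96
bid=95 ask=96

Derivation:
After op 1 [order #1] limit_buy(price=97, qty=10): fills=none; bids=[#1:10@97] asks=[-]
After op 2 [order #2] market_sell(qty=4): fills=#1x#2:4@97; bids=[#1:6@97] asks=[-]
After op 3 [order #3] limit_buy(price=100, qty=3): fills=none; bids=[#3:3@100 #1:6@97] asks=[-]
After op 4 [order #4] market_sell(qty=6): fills=#3x#4:3@100 #1x#4:3@97; bids=[#1:3@97] asks=[-]
After op 5 [order #5] limit_sell(price=96, qty=5): fills=#1x#5:3@97; bids=[-] asks=[#5:2@96]
After op 6 [order #6] limit_buy(price=95, qty=8): fills=none; bids=[#6:8@95] asks=[#5:2@96]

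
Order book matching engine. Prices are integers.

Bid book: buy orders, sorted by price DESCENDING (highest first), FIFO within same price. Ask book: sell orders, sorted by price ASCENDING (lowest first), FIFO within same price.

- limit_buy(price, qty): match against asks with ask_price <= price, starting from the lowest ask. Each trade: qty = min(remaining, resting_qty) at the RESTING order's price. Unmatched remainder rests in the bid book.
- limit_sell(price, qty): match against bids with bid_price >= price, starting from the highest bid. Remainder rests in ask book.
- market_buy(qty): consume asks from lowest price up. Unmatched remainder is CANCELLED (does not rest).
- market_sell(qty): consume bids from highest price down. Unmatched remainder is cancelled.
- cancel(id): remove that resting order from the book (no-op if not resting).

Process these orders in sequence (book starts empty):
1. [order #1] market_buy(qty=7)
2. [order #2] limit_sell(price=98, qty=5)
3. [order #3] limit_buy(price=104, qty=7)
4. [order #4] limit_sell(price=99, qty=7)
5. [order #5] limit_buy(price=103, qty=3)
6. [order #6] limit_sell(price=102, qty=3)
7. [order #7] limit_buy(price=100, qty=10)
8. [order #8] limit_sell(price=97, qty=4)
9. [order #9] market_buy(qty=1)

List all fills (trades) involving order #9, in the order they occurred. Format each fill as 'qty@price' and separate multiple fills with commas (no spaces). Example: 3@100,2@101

After op 1 [order #1] market_buy(qty=7): fills=none; bids=[-] asks=[-]
After op 2 [order #2] limit_sell(price=98, qty=5): fills=none; bids=[-] asks=[#2:5@98]
After op 3 [order #3] limit_buy(price=104, qty=7): fills=#3x#2:5@98; bids=[#3:2@104] asks=[-]
After op 4 [order #4] limit_sell(price=99, qty=7): fills=#3x#4:2@104; bids=[-] asks=[#4:5@99]
After op 5 [order #5] limit_buy(price=103, qty=3): fills=#5x#4:3@99; bids=[-] asks=[#4:2@99]
After op 6 [order #6] limit_sell(price=102, qty=3): fills=none; bids=[-] asks=[#4:2@99 #6:3@102]
After op 7 [order #7] limit_buy(price=100, qty=10): fills=#7x#4:2@99; bids=[#7:8@100] asks=[#6:3@102]
After op 8 [order #8] limit_sell(price=97, qty=4): fills=#7x#8:4@100; bids=[#7:4@100] asks=[#6:3@102]
After op 9 [order #9] market_buy(qty=1): fills=#9x#6:1@102; bids=[#7:4@100] asks=[#6:2@102]

Answer: 1@102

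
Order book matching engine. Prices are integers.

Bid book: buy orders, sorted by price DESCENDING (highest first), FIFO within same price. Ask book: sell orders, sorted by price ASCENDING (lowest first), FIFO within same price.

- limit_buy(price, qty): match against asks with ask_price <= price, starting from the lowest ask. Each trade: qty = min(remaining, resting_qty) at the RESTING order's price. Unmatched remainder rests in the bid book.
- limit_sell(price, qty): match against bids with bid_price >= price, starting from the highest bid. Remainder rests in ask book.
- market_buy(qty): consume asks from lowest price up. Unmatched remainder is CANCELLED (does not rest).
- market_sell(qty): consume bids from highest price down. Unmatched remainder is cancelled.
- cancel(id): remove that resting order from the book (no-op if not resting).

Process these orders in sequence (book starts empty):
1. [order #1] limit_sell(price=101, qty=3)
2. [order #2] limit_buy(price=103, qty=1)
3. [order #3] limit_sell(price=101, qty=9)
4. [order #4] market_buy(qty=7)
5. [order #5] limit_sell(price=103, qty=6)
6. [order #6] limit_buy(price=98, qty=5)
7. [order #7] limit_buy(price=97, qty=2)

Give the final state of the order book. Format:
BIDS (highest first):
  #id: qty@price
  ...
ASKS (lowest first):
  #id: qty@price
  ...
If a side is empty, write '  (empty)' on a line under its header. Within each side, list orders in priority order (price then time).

Answer: BIDS (highest first):
  #6: 5@98
  #7: 2@97
ASKS (lowest first):
  #3: 4@101
  #5: 6@103

Derivation:
After op 1 [order #1] limit_sell(price=101, qty=3): fills=none; bids=[-] asks=[#1:3@101]
After op 2 [order #2] limit_buy(price=103, qty=1): fills=#2x#1:1@101; bids=[-] asks=[#1:2@101]
After op 3 [order #3] limit_sell(price=101, qty=9): fills=none; bids=[-] asks=[#1:2@101 #3:9@101]
After op 4 [order #4] market_buy(qty=7): fills=#4x#1:2@101 #4x#3:5@101; bids=[-] asks=[#3:4@101]
After op 5 [order #5] limit_sell(price=103, qty=6): fills=none; bids=[-] asks=[#3:4@101 #5:6@103]
After op 6 [order #6] limit_buy(price=98, qty=5): fills=none; bids=[#6:5@98] asks=[#3:4@101 #5:6@103]
After op 7 [order #7] limit_buy(price=97, qty=2): fills=none; bids=[#6:5@98 #7:2@97] asks=[#3:4@101 #5:6@103]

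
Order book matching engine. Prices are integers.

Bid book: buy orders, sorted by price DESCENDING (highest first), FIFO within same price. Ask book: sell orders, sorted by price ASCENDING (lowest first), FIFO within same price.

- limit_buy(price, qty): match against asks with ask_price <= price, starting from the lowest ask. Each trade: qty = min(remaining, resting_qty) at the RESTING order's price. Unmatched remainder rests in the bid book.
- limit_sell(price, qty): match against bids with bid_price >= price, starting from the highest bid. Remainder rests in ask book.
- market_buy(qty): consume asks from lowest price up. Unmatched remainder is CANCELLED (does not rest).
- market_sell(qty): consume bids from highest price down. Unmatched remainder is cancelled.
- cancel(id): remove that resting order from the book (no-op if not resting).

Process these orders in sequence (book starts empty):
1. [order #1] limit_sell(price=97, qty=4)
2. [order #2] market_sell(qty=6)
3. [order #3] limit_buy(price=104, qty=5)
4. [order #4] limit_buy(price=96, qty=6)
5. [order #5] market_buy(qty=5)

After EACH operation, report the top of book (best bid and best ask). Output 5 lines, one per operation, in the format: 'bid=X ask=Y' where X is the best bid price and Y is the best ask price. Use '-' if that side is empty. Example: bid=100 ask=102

Answer: bid=- ask=97
bid=- ask=97
bid=104 ask=-
bid=104 ask=-
bid=104 ask=-

Derivation:
After op 1 [order #1] limit_sell(price=97, qty=4): fills=none; bids=[-] asks=[#1:4@97]
After op 2 [order #2] market_sell(qty=6): fills=none; bids=[-] asks=[#1:4@97]
After op 3 [order #3] limit_buy(price=104, qty=5): fills=#3x#1:4@97; bids=[#3:1@104] asks=[-]
After op 4 [order #4] limit_buy(price=96, qty=6): fills=none; bids=[#3:1@104 #4:6@96] asks=[-]
After op 5 [order #5] market_buy(qty=5): fills=none; bids=[#3:1@104 #4:6@96] asks=[-]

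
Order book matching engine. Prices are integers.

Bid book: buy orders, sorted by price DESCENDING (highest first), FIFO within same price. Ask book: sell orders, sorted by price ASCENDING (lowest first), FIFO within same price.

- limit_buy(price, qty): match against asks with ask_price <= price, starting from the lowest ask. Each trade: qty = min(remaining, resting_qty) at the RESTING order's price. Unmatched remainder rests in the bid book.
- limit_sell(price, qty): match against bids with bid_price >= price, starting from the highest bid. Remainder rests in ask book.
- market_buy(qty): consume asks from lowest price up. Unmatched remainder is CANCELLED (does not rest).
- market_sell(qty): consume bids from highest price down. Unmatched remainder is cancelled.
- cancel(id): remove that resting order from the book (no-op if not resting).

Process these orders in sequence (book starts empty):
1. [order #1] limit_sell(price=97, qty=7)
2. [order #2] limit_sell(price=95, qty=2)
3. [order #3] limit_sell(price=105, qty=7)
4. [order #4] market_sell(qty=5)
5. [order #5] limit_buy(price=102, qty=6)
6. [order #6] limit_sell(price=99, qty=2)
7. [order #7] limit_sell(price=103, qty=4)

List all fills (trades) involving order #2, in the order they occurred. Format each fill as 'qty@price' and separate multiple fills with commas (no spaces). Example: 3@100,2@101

Answer: 2@95

Derivation:
After op 1 [order #1] limit_sell(price=97, qty=7): fills=none; bids=[-] asks=[#1:7@97]
After op 2 [order #2] limit_sell(price=95, qty=2): fills=none; bids=[-] asks=[#2:2@95 #1:7@97]
After op 3 [order #3] limit_sell(price=105, qty=7): fills=none; bids=[-] asks=[#2:2@95 #1:7@97 #3:7@105]
After op 4 [order #4] market_sell(qty=5): fills=none; bids=[-] asks=[#2:2@95 #1:7@97 #3:7@105]
After op 5 [order #5] limit_buy(price=102, qty=6): fills=#5x#2:2@95 #5x#1:4@97; bids=[-] asks=[#1:3@97 #3:7@105]
After op 6 [order #6] limit_sell(price=99, qty=2): fills=none; bids=[-] asks=[#1:3@97 #6:2@99 #3:7@105]
After op 7 [order #7] limit_sell(price=103, qty=4): fills=none; bids=[-] asks=[#1:3@97 #6:2@99 #7:4@103 #3:7@105]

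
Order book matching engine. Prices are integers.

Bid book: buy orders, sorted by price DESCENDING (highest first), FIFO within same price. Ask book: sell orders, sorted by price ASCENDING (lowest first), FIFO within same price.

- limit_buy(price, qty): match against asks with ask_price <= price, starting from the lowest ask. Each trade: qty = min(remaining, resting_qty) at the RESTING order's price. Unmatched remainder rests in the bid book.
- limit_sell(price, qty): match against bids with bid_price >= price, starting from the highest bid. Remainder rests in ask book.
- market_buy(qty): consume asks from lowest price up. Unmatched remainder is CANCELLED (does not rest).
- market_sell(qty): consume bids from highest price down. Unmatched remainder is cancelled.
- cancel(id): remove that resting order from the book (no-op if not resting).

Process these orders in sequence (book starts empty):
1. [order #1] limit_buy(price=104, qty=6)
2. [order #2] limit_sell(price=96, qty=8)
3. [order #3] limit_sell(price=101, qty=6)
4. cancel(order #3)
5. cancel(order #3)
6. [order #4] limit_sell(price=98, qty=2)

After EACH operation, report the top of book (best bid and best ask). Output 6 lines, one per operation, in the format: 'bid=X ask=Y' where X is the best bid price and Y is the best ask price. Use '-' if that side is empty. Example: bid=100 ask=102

Answer: bid=104 ask=-
bid=- ask=96
bid=- ask=96
bid=- ask=96
bid=- ask=96
bid=- ask=96

Derivation:
After op 1 [order #1] limit_buy(price=104, qty=6): fills=none; bids=[#1:6@104] asks=[-]
After op 2 [order #2] limit_sell(price=96, qty=8): fills=#1x#2:6@104; bids=[-] asks=[#2:2@96]
After op 3 [order #3] limit_sell(price=101, qty=6): fills=none; bids=[-] asks=[#2:2@96 #3:6@101]
After op 4 cancel(order #3): fills=none; bids=[-] asks=[#2:2@96]
After op 5 cancel(order #3): fills=none; bids=[-] asks=[#2:2@96]
After op 6 [order #4] limit_sell(price=98, qty=2): fills=none; bids=[-] asks=[#2:2@96 #4:2@98]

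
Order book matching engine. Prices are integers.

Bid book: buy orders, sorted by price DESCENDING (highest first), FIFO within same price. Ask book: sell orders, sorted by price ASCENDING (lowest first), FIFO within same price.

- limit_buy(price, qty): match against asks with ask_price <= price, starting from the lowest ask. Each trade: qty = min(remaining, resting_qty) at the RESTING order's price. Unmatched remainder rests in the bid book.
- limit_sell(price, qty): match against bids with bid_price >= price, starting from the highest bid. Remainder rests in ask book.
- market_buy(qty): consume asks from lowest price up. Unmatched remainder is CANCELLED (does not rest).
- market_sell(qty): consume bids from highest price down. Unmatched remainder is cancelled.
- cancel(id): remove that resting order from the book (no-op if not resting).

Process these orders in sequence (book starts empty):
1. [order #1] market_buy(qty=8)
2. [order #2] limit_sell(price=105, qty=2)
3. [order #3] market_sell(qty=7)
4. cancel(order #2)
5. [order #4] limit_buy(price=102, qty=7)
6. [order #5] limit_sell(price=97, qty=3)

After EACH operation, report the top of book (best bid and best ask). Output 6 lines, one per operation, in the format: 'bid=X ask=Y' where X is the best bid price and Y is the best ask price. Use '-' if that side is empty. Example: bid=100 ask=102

Answer: bid=- ask=-
bid=- ask=105
bid=- ask=105
bid=- ask=-
bid=102 ask=-
bid=102 ask=-

Derivation:
After op 1 [order #1] market_buy(qty=8): fills=none; bids=[-] asks=[-]
After op 2 [order #2] limit_sell(price=105, qty=2): fills=none; bids=[-] asks=[#2:2@105]
After op 3 [order #3] market_sell(qty=7): fills=none; bids=[-] asks=[#2:2@105]
After op 4 cancel(order #2): fills=none; bids=[-] asks=[-]
After op 5 [order #4] limit_buy(price=102, qty=7): fills=none; bids=[#4:7@102] asks=[-]
After op 6 [order #5] limit_sell(price=97, qty=3): fills=#4x#5:3@102; bids=[#4:4@102] asks=[-]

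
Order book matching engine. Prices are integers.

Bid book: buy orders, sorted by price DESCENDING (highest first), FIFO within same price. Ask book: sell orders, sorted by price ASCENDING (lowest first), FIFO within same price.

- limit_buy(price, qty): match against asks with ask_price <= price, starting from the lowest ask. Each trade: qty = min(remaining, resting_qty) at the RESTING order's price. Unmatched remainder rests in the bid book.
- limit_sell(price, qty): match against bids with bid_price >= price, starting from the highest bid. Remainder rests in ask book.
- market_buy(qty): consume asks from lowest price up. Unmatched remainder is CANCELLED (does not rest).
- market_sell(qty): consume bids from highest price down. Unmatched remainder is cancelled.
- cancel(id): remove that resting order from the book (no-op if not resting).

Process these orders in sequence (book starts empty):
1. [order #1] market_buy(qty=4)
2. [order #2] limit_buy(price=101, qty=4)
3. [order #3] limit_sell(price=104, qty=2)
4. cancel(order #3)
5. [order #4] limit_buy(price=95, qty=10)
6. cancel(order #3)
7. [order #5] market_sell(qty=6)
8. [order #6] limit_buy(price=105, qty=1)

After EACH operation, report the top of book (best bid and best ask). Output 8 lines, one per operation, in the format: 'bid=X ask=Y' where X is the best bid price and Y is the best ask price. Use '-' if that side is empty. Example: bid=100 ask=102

Answer: bid=- ask=-
bid=101 ask=-
bid=101 ask=104
bid=101 ask=-
bid=101 ask=-
bid=101 ask=-
bid=95 ask=-
bid=105 ask=-

Derivation:
After op 1 [order #1] market_buy(qty=4): fills=none; bids=[-] asks=[-]
After op 2 [order #2] limit_buy(price=101, qty=4): fills=none; bids=[#2:4@101] asks=[-]
After op 3 [order #3] limit_sell(price=104, qty=2): fills=none; bids=[#2:4@101] asks=[#3:2@104]
After op 4 cancel(order #3): fills=none; bids=[#2:4@101] asks=[-]
After op 5 [order #4] limit_buy(price=95, qty=10): fills=none; bids=[#2:4@101 #4:10@95] asks=[-]
After op 6 cancel(order #3): fills=none; bids=[#2:4@101 #4:10@95] asks=[-]
After op 7 [order #5] market_sell(qty=6): fills=#2x#5:4@101 #4x#5:2@95; bids=[#4:8@95] asks=[-]
After op 8 [order #6] limit_buy(price=105, qty=1): fills=none; bids=[#6:1@105 #4:8@95] asks=[-]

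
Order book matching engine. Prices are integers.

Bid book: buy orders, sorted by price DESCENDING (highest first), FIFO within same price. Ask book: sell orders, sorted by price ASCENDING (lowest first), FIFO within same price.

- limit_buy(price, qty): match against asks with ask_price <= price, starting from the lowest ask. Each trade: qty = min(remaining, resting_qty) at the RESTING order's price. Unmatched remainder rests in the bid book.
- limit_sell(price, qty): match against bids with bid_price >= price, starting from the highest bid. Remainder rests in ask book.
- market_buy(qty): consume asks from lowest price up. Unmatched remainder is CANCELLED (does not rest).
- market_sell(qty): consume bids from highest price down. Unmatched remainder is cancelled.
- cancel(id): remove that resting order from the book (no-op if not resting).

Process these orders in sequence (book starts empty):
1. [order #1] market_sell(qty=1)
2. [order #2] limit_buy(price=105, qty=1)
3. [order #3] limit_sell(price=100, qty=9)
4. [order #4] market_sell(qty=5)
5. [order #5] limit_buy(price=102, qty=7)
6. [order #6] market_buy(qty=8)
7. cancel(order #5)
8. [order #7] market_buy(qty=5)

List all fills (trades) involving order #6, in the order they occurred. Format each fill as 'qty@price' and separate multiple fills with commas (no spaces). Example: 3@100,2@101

Answer: 1@100

Derivation:
After op 1 [order #1] market_sell(qty=1): fills=none; bids=[-] asks=[-]
After op 2 [order #2] limit_buy(price=105, qty=1): fills=none; bids=[#2:1@105] asks=[-]
After op 3 [order #3] limit_sell(price=100, qty=9): fills=#2x#3:1@105; bids=[-] asks=[#3:8@100]
After op 4 [order #4] market_sell(qty=5): fills=none; bids=[-] asks=[#3:8@100]
After op 5 [order #5] limit_buy(price=102, qty=7): fills=#5x#3:7@100; bids=[-] asks=[#3:1@100]
After op 6 [order #6] market_buy(qty=8): fills=#6x#3:1@100; bids=[-] asks=[-]
After op 7 cancel(order #5): fills=none; bids=[-] asks=[-]
After op 8 [order #7] market_buy(qty=5): fills=none; bids=[-] asks=[-]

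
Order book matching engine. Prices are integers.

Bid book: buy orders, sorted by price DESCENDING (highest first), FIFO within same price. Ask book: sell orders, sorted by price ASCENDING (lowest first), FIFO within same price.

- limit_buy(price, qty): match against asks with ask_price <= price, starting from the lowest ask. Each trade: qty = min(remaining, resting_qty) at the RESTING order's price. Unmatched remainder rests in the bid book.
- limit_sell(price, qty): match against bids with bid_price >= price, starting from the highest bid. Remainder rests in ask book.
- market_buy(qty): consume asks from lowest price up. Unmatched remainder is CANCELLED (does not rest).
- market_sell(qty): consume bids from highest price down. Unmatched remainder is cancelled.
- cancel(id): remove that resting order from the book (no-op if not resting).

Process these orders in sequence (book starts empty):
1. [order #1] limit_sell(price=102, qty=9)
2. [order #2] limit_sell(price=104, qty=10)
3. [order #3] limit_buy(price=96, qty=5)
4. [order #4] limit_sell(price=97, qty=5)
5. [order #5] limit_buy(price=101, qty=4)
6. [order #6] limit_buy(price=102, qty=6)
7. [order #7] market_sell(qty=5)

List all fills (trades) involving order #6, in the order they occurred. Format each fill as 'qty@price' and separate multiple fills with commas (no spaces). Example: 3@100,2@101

Answer: 1@97,5@102

Derivation:
After op 1 [order #1] limit_sell(price=102, qty=9): fills=none; bids=[-] asks=[#1:9@102]
After op 2 [order #2] limit_sell(price=104, qty=10): fills=none; bids=[-] asks=[#1:9@102 #2:10@104]
After op 3 [order #3] limit_buy(price=96, qty=5): fills=none; bids=[#3:5@96] asks=[#1:9@102 #2:10@104]
After op 4 [order #4] limit_sell(price=97, qty=5): fills=none; bids=[#3:5@96] asks=[#4:5@97 #1:9@102 #2:10@104]
After op 5 [order #5] limit_buy(price=101, qty=4): fills=#5x#4:4@97; bids=[#3:5@96] asks=[#4:1@97 #1:9@102 #2:10@104]
After op 6 [order #6] limit_buy(price=102, qty=6): fills=#6x#4:1@97 #6x#1:5@102; bids=[#3:5@96] asks=[#1:4@102 #2:10@104]
After op 7 [order #7] market_sell(qty=5): fills=#3x#7:5@96; bids=[-] asks=[#1:4@102 #2:10@104]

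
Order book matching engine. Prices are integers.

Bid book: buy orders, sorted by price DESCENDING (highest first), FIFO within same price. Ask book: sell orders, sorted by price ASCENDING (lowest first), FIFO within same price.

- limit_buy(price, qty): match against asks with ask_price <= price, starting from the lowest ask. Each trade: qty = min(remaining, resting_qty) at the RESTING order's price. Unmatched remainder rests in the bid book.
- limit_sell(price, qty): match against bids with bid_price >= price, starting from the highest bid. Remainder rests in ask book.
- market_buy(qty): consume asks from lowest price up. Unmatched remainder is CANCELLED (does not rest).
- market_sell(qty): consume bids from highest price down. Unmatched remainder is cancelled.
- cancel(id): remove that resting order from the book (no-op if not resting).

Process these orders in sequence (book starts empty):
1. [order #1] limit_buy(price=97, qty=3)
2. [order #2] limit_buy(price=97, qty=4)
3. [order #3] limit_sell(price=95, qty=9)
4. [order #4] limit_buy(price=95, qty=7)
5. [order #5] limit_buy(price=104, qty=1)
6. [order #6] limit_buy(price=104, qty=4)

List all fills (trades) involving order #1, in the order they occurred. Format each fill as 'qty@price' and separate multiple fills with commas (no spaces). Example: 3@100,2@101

After op 1 [order #1] limit_buy(price=97, qty=3): fills=none; bids=[#1:3@97] asks=[-]
After op 2 [order #2] limit_buy(price=97, qty=4): fills=none; bids=[#1:3@97 #2:4@97] asks=[-]
After op 3 [order #3] limit_sell(price=95, qty=9): fills=#1x#3:3@97 #2x#3:4@97; bids=[-] asks=[#3:2@95]
After op 4 [order #4] limit_buy(price=95, qty=7): fills=#4x#3:2@95; bids=[#4:5@95] asks=[-]
After op 5 [order #5] limit_buy(price=104, qty=1): fills=none; bids=[#5:1@104 #4:5@95] asks=[-]
After op 6 [order #6] limit_buy(price=104, qty=4): fills=none; bids=[#5:1@104 #6:4@104 #4:5@95] asks=[-]

Answer: 3@97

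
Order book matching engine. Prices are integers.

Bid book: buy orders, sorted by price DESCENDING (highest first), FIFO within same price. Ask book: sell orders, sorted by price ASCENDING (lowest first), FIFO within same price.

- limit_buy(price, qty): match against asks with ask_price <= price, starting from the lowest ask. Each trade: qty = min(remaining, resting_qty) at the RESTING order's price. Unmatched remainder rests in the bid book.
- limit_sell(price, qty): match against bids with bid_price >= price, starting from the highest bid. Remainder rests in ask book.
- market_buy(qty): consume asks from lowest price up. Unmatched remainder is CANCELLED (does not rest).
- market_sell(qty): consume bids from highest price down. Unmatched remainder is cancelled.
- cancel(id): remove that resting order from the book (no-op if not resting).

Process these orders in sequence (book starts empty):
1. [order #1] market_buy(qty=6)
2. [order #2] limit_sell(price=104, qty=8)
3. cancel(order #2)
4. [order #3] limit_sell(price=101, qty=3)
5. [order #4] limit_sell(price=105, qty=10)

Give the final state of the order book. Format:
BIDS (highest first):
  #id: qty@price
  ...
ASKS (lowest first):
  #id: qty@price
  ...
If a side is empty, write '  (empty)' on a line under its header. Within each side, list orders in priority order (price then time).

Answer: BIDS (highest first):
  (empty)
ASKS (lowest first):
  #3: 3@101
  #4: 10@105

Derivation:
After op 1 [order #1] market_buy(qty=6): fills=none; bids=[-] asks=[-]
After op 2 [order #2] limit_sell(price=104, qty=8): fills=none; bids=[-] asks=[#2:8@104]
After op 3 cancel(order #2): fills=none; bids=[-] asks=[-]
After op 4 [order #3] limit_sell(price=101, qty=3): fills=none; bids=[-] asks=[#3:3@101]
After op 5 [order #4] limit_sell(price=105, qty=10): fills=none; bids=[-] asks=[#3:3@101 #4:10@105]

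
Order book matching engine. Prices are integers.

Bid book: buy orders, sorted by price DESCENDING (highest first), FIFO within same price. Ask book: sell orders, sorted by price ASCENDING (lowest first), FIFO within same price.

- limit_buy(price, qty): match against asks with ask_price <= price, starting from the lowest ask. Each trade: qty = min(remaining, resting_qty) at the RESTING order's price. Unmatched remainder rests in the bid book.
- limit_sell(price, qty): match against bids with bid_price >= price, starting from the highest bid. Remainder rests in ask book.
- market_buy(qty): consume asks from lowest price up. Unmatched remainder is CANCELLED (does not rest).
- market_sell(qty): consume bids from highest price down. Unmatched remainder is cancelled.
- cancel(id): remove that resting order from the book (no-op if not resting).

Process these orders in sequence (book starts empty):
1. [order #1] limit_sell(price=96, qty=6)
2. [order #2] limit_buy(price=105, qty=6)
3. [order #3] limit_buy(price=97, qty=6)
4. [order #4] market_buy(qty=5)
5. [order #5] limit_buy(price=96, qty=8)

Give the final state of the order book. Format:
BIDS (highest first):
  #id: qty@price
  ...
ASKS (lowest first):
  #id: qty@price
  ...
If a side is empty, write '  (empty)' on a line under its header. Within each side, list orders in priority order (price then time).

After op 1 [order #1] limit_sell(price=96, qty=6): fills=none; bids=[-] asks=[#1:6@96]
After op 2 [order #2] limit_buy(price=105, qty=6): fills=#2x#1:6@96; bids=[-] asks=[-]
After op 3 [order #3] limit_buy(price=97, qty=6): fills=none; bids=[#3:6@97] asks=[-]
After op 4 [order #4] market_buy(qty=5): fills=none; bids=[#3:6@97] asks=[-]
After op 5 [order #5] limit_buy(price=96, qty=8): fills=none; bids=[#3:6@97 #5:8@96] asks=[-]

Answer: BIDS (highest first):
  #3: 6@97
  #5: 8@96
ASKS (lowest first):
  (empty)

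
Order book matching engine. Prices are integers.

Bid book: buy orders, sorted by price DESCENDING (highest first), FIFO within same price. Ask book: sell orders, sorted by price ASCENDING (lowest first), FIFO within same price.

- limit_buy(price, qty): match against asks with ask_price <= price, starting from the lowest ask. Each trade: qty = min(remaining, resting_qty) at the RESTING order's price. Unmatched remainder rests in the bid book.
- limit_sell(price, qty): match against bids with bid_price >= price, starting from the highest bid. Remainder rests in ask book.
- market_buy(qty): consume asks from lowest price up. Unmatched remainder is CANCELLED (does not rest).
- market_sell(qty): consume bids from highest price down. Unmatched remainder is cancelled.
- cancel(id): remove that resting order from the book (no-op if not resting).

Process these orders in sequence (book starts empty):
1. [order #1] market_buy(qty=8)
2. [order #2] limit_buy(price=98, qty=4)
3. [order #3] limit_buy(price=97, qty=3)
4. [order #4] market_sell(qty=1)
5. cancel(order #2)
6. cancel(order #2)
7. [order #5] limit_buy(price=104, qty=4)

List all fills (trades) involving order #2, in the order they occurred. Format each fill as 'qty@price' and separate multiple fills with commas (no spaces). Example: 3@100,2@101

After op 1 [order #1] market_buy(qty=8): fills=none; bids=[-] asks=[-]
After op 2 [order #2] limit_buy(price=98, qty=4): fills=none; bids=[#2:4@98] asks=[-]
After op 3 [order #3] limit_buy(price=97, qty=3): fills=none; bids=[#2:4@98 #3:3@97] asks=[-]
After op 4 [order #4] market_sell(qty=1): fills=#2x#4:1@98; bids=[#2:3@98 #3:3@97] asks=[-]
After op 5 cancel(order #2): fills=none; bids=[#3:3@97] asks=[-]
After op 6 cancel(order #2): fills=none; bids=[#3:3@97] asks=[-]
After op 7 [order #5] limit_buy(price=104, qty=4): fills=none; bids=[#5:4@104 #3:3@97] asks=[-]

Answer: 1@98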